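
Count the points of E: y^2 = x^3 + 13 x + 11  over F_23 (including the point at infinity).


For each x in F_23, count y with y^2 = x^3 + 13 x + 11 mod 23:
  x = 1: RHS = 2, y in [5, 18]  -> 2 point(s)
  x = 3: RHS = 8, y in [10, 13]  -> 2 point(s)
  x = 4: RHS = 12, y in [9, 14]  -> 2 point(s)
  x = 6: RHS = 6, y in [11, 12]  -> 2 point(s)
  x = 7: RHS = 8, y in [10, 13]  -> 2 point(s)
  x = 8: RHS = 6, y in [11, 12]  -> 2 point(s)
  x = 9: RHS = 6, y in [11, 12]  -> 2 point(s)
  x = 11: RHS = 13, y in [6, 17]  -> 2 point(s)
  x = 12: RHS = 9, y in [3, 20]  -> 2 point(s)
  x = 13: RHS = 8, y in [10, 13]  -> 2 point(s)
  x = 14: RHS = 16, y in [4, 19]  -> 2 point(s)
  x = 15: RHS = 16, y in [4, 19]  -> 2 point(s)
  x = 17: RHS = 16, y in [4, 19]  -> 2 point(s)
  x = 21: RHS = 0, y in [0]  -> 1 point(s)
Affine points: 27. Add the point at infinity: total = 28.

#E(F_23) = 28


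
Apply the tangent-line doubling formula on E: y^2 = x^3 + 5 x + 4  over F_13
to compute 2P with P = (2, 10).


Doubling: s = (3 x1^2 + a) / (2 y1)
s = (3*2^2 + 5) / (2*10) mod 13 = 8
x3 = s^2 - 2 x1 mod 13 = 8^2 - 2*2 = 8
y3 = s (x1 - x3) - y1 mod 13 = 8 * (2 - 8) - 10 = 7

2P = (8, 7)


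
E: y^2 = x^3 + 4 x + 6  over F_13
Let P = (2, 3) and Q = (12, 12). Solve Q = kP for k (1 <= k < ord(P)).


Enumerate multiples of P until we hit Q = (12, 12):
  1P = (2, 3)
  2P = (6, 8)
  3P = (9, 11)
  4P = (11, 9)
  5P = (12, 12)
Match found at i = 5.

k = 5


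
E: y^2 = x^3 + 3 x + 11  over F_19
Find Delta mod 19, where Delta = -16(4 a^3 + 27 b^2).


4 a^3 + 27 b^2 = 4*3^3 + 27*11^2 = 108 + 3267 = 3375
Delta = -16 * (3375) = -54000
Delta mod 19 = 17

Delta = 17 (mod 19)


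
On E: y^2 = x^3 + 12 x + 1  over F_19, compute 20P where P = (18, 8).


k = 20 = 10100_2 (binary, LSB first: 00101)
Double-and-add from P = (18, 8):
  bit 0 = 0: acc unchanged = O
  bit 1 = 0: acc unchanged = O
  bit 2 = 1: acc = O + (14, 5) = (14, 5)
  bit 3 = 0: acc unchanged = (14, 5)
  bit 4 = 1: acc = (14, 5) + (17, 8) = (8, 1)

20P = (8, 1)


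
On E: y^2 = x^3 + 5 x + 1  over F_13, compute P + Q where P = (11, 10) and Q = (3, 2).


P != Q, so use the chord formula.
s = (y2 - y1) / (x2 - x1) = (5) / (5) mod 13 = 1
x3 = s^2 - x1 - x2 mod 13 = 1^2 - 11 - 3 = 0
y3 = s (x1 - x3) - y1 mod 13 = 1 * (11 - 0) - 10 = 1

P + Q = (0, 1)


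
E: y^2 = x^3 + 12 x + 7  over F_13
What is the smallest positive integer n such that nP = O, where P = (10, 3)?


Compute successive multiples of P until we hit O:
  1P = (10, 3)
  2P = (6, 10)
  3P = (9, 5)
  4P = (11, 12)
  5P = (8, 2)
  6P = (5, 6)
  7P = (2, 0)
  8P = (5, 7)
  ... (continuing to 14P)
  14P = O

ord(P) = 14


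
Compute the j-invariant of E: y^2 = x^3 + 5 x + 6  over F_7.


Delta = -16(4 a^3 + 27 b^2) mod 7 = 3
-1728 * (4 a)^3 = -1728 * (4*5)^3 mod 7 = 6
j = 6 * 3^(-1) mod 7 = 2

j = 2 (mod 7)


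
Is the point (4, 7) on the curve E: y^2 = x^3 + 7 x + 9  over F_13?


Check whether y^2 = x^3 + 7 x + 9 (mod 13) for (x, y) = (4, 7).
LHS: y^2 = 7^2 mod 13 = 10
RHS: x^3 + 7 x + 9 = 4^3 + 7*4 + 9 mod 13 = 10
LHS = RHS

Yes, on the curve


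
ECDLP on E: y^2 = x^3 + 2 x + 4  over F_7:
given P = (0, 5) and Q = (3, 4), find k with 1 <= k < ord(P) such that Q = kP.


Enumerate multiples of P until we hit Q = (3, 4):
  1P = (0, 5)
  2P = (2, 3)
  3P = (6, 1)
  4P = (3, 4)
Match found at i = 4.

k = 4


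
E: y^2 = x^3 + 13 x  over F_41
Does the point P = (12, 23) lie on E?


Check whether y^2 = x^3 + 13 x + 0 (mod 41) for (x, y) = (12, 23).
LHS: y^2 = 23^2 mod 41 = 37
RHS: x^3 + 13 x + 0 = 12^3 + 13*12 + 0 mod 41 = 39
LHS != RHS

No, not on the curve


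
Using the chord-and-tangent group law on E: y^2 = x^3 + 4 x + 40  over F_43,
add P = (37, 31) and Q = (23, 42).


P != Q, so use the chord formula.
s = (y2 - y1) / (x2 - x1) = (11) / (29) mod 43 = 33
x3 = s^2 - x1 - x2 mod 43 = 33^2 - 37 - 23 = 40
y3 = s (x1 - x3) - y1 mod 43 = 33 * (37 - 40) - 31 = 42

P + Q = (40, 42)


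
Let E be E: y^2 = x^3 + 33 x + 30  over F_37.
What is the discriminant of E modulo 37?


4 a^3 + 27 b^2 = 4*33^3 + 27*30^2 = 143748 + 24300 = 168048
Delta = -16 * (168048) = -2688768
Delta mod 37 = 22

Delta = 22 (mod 37)


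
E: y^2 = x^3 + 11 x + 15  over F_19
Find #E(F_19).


For each x in F_19, count y with y^2 = x^3 + 11 x + 15 mod 19:
  x = 2: RHS = 7, y in [8, 11]  -> 2 point(s)
  x = 4: RHS = 9, y in [3, 16]  -> 2 point(s)
  x = 5: RHS = 5, y in [9, 10]  -> 2 point(s)
  x = 7: RHS = 17, y in [6, 13]  -> 2 point(s)
  x = 8: RHS = 7, y in [8, 11]  -> 2 point(s)
  x = 9: RHS = 7, y in [8, 11]  -> 2 point(s)
  x = 10: RHS = 4, y in [2, 17]  -> 2 point(s)
  x = 11: RHS = 4, y in [2, 17]  -> 2 point(s)
  x = 14: RHS = 6, y in [5, 14]  -> 2 point(s)
  x = 17: RHS = 4, y in [2, 17]  -> 2 point(s)
Affine points: 20. Add the point at infinity: total = 21.

#E(F_19) = 21


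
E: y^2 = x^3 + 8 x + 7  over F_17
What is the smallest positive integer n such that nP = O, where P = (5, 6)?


Compute successive multiples of P until we hit O:
  1P = (5, 6)
  2P = (16, 10)
  3P = (4, 16)
  4P = (6, 4)
  5P = (10, 4)
  6P = (11, 10)
  7P = (9, 14)
  8P = (7, 7)
  ... (continuing to 22P)
  22P = O

ord(P) = 22


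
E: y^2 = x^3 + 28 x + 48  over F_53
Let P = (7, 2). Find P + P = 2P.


Doubling: s = (3 x1^2 + a) / (2 y1)
s = (3*7^2 + 28) / (2*2) mod 53 = 4
x3 = s^2 - 2 x1 mod 53 = 4^2 - 2*7 = 2
y3 = s (x1 - x3) - y1 mod 53 = 4 * (7 - 2) - 2 = 18

2P = (2, 18)


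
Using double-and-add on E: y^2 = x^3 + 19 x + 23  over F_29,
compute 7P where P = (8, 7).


k = 7 = 111_2 (binary, LSB first: 111)
Double-and-add from P = (8, 7):
  bit 0 = 1: acc = O + (8, 7) = (8, 7)
  bit 1 = 1: acc = (8, 7) + (8, 22) = O
  bit 2 = 1: acc = O + (8, 7) = (8, 7)

7P = (8, 7)


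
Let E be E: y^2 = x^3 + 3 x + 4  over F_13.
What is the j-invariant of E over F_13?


Delta = -16(4 a^3 + 27 b^2) mod 13 = 5
-1728 * (4 a)^3 = -1728 * (4*3)^3 mod 13 = 12
j = 12 * 5^(-1) mod 13 = 5

j = 5 (mod 13)


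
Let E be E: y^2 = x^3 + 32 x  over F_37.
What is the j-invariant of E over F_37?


Delta = -16(4 a^3 + 27 b^2) mod 37 = 8
-1728 * (4 a)^3 = -1728 * (4*32)^3 mod 37 = 23
j = 23 * 8^(-1) mod 37 = 26

j = 26 (mod 37)


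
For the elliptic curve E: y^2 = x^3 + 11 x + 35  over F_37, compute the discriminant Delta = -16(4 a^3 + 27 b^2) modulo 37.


4 a^3 + 27 b^2 = 4*11^3 + 27*35^2 = 5324 + 33075 = 38399
Delta = -16 * (38399) = -614384
Delta mod 37 = 1

Delta = 1 (mod 37)


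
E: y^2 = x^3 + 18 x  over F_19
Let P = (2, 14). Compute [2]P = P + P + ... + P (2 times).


k = 2 = 10_2 (binary, LSB first: 01)
Double-and-add from P = (2, 14):
  bit 0 = 0: acc unchanged = O
  bit 1 = 1: acc = O + (5, 14) = (5, 14)

2P = (5, 14)


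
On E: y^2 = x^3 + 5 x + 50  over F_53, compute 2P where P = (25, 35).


Doubling: s = (3 x1^2 + a) / (2 y1)
s = (3*25^2 + 5) / (2*35) mod 53 = 42
x3 = s^2 - 2 x1 mod 53 = 42^2 - 2*25 = 18
y3 = s (x1 - x3) - y1 mod 53 = 42 * (25 - 18) - 35 = 47

2P = (18, 47)


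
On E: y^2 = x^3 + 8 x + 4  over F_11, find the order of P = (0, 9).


Compute successive multiples of P until we hit O:
  1P = (0, 9)
  2P = (4, 10)
  3P = (5, 9)
  4P = (6, 2)
  5P = (3, 0)
  6P = (6, 9)
  7P = (5, 2)
  8P = (4, 1)
  ... (continuing to 10P)
  10P = O

ord(P) = 10


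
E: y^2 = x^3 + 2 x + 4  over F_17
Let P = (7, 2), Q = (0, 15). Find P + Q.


P != Q, so use the chord formula.
s = (y2 - y1) / (x2 - x1) = (13) / (10) mod 17 = 3
x3 = s^2 - x1 - x2 mod 17 = 3^2 - 7 - 0 = 2
y3 = s (x1 - x3) - y1 mod 17 = 3 * (7 - 2) - 2 = 13

P + Q = (2, 13)


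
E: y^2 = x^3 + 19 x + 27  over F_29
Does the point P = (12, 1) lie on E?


Check whether y^2 = x^3 + 19 x + 27 (mod 29) for (x, y) = (12, 1).
LHS: y^2 = 1^2 mod 29 = 1
RHS: x^3 + 19 x + 27 = 12^3 + 19*12 + 27 mod 29 = 11
LHS != RHS

No, not on the curve


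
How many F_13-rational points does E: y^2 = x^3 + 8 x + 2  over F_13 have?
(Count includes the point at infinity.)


For each x in F_13, count y with y^2 = x^3 + 8 x + 2 mod 13:
  x = 2: RHS = 0, y in [0]  -> 1 point(s)
  x = 3: RHS = 1, y in [1, 12]  -> 2 point(s)
  x = 9: RHS = 10, y in [6, 7]  -> 2 point(s)
  x = 10: RHS = 3, y in [4, 9]  -> 2 point(s)
  x = 11: RHS = 4, y in [2, 11]  -> 2 point(s)
Affine points: 9. Add the point at infinity: total = 10.

#E(F_13) = 10


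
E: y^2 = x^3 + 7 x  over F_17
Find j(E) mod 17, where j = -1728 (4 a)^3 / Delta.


Delta = -16(4 a^3 + 27 b^2) mod 17 = 12
-1728 * (4 a)^3 = -1728 * (4*7)^3 mod 17 = 13
j = 13 * 12^(-1) mod 17 = 11

j = 11 (mod 17)


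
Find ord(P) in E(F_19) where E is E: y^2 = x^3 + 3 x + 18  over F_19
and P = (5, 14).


Compute successive multiples of P until we hit O:
  1P = (5, 14)
  2P = (6, 9)
  3P = (14, 12)
  4P = (16, 18)
  5P = (3, 4)
  6P = (17, 2)
  7P = (17, 17)
  8P = (3, 15)
  ... (continuing to 13P)
  13P = O

ord(P) = 13


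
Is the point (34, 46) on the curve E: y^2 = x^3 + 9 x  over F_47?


Check whether y^2 = x^3 + 9 x + 0 (mod 47) for (x, y) = (34, 46).
LHS: y^2 = 46^2 mod 47 = 1
RHS: x^3 + 9 x + 0 = 34^3 + 9*34 + 0 mod 47 = 36
LHS != RHS

No, not on the curve


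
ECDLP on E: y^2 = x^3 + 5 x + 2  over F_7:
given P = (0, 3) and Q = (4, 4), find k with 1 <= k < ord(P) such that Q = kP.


Enumerate multiples of P until we hit Q = (4, 4):
  1P = (0, 3)
  2P = (4, 3)
  3P = (3, 4)
  4P = (1, 6)
  5P = (1, 1)
  6P = (3, 3)
  7P = (4, 4)
Match found at i = 7.

k = 7


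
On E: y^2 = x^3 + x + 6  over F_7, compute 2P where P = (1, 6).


Doubling: s = (3 x1^2 + a) / (2 y1)
s = (3*1^2 + 1) / (2*6) mod 7 = 5
x3 = s^2 - 2 x1 mod 7 = 5^2 - 2*1 = 2
y3 = s (x1 - x3) - y1 mod 7 = 5 * (1 - 2) - 6 = 3

2P = (2, 3)


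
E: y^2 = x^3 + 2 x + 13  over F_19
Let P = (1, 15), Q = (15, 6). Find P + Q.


P != Q, so use the chord formula.
s = (y2 - y1) / (x2 - x1) = (10) / (14) mod 19 = 17
x3 = s^2 - x1 - x2 mod 19 = 17^2 - 1 - 15 = 7
y3 = s (x1 - x3) - y1 mod 19 = 17 * (1 - 7) - 15 = 16

P + Q = (7, 16)


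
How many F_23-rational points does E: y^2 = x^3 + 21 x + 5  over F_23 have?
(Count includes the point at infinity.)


For each x in F_23, count y with y^2 = x^3 + 21 x + 5 mod 23:
  x = 1: RHS = 4, y in [2, 21]  -> 2 point(s)
  x = 2: RHS = 9, y in [3, 20]  -> 2 point(s)
  x = 3: RHS = 3, y in [7, 16]  -> 2 point(s)
  x = 6: RHS = 2, y in [5, 18]  -> 2 point(s)
  x = 7: RHS = 12, y in [9, 14]  -> 2 point(s)
  x = 8: RHS = 18, y in [8, 15]  -> 2 point(s)
  x = 9: RHS = 3, y in [7, 16]  -> 2 point(s)
  x = 11: RHS = 3, y in [7, 16]  -> 2 point(s)
  x = 17: RHS = 8, y in [10, 13]  -> 2 point(s)
  x = 19: RHS = 18, y in [8, 15]  -> 2 point(s)
  x = 21: RHS = 1, y in [1, 22]  -> 2 point(s)
  x = 22: RHS = 6, y in [11, 12]  -> 2 point(s)
Affine points: 24. Add the point at infinity: total = 25.

#E(F_23) = 25


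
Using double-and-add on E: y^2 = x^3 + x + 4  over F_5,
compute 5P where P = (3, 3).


k = 5 = 101_2 (binary, LSB first: 101)
Double-and-add from P = (3, 3):
  bit 0 = 1: acc = O + (3, 3) = (3, 3)
  bit 1 = 0: acc unchanged = (3, 3)
  bit 2 = 1: acc = (3, 3) + (3, 3) = (3, 2)

5P = (3, 2)


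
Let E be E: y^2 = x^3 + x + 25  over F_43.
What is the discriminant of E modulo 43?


4 a^3 + 27 b^2 = 4*1^3 + 27*25^2 = 4 + 16875 = 16879
Delta = -16 * (16879) = -270064
Delta mod 43 = 19

Delta = 19 (mod 43)


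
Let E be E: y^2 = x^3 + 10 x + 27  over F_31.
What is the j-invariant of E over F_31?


Delta = -16(4 a^3 + 27 b^2) mod 31 = 16
-1728 * (4 a)^3 = -1728 * (4*10)^3 mod 31 = 4
j = 4 * 16^(-1) mod 31 = 8

j = 8 (mod 31)


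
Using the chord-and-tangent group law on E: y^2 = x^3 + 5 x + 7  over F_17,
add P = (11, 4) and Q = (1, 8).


P != Q, so use the chord formula.
s = (y2 - y1) / (x2 - x1) = (4) / (7) mod 17 = 3
x3 = s^2 - x1 - x2 mod 17 = 3^2 - 11 - 1 = 14
y3 = s (x1 - x3) - y1 mod 17 = 3 * (11 - 14) - 4 = 4

P + Q = (14, 4)


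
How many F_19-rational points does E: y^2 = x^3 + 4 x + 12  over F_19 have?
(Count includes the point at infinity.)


For each x in F_19, count y with y^2 = x^3 + 4 x + 12 mod 19:
  x = 1: RHS = 17, y in [6, 13]  -> 2 point(s)
  x = 2: RHS = 9, y in [3, 16]  -> 2 point(s)
  x = 4: RHS = 16, y in [4, 15]  -> 2 point(s)
  x = 5: RHS = 5, y in [9, 10]  -> 2 point(s)
  x = 6: RHS = 5, y in [9, 10]  -> 2 point(s)
  x = 8: RHS = 5, y in [9, 10]  -> 2 point(s)
  x = 9: RHS = 17, y in [6, 13]  -> 2 point(s)
  x = 10: RHS = 7, y in [8, 11]  -> 2 point(s)
  x = 11: RHS = 0, y in [0]  -> 1 point(s)
  x = 13: RHS = 0, y in [0]  -> 1 point(s)
  x = 14: RHS = 0, y in [0]  -> 1 point(s)
  x = 16: RHS = 11, y in [7, 12]  -> 2 point(s)
  x = 18: RHS = 7, y in [8, 11]  -> 2 point(s)
Affine points: 23. Add the point at infinity: total = 24.

#E(F_19) = 24


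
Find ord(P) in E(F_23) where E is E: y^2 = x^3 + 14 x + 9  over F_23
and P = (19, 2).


Compute successive multiples of P until we hit O:
  1P = (19, 2)
  2P = (1, 1)
  3P = (15, 11)
  4P = (7, 17)
  5P = (0, 3)
  6P = (17, 10)
  7P = (3, 3)
  8P = (9, 6)
  ... (continuing to 21P)
  21P = O

ord(P) = 21


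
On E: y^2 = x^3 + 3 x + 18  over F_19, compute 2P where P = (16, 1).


Doubling: s = (3 x1^2 + a) / (2 y1)
s = (3*16^2 + 3) / (2*1) mod 19 = 15
x3 = s^2 - 2 x1 mod 19 = 15^2 - 2*16 = 3
y3 = s (x1 - x3) - y1 mod 19 = 15 * (16 - 3) - 1 = 4

2P = (3, 4)


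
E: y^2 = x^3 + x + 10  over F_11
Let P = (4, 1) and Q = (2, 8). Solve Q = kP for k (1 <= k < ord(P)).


Enumerate multiples of P until we hit Q = (2, 8):
  1P = (4, 1)
  2P = (1, 1)
  3P = (6, 10)
  4P = (2, 8)
Match found at i = 4.

k = 4


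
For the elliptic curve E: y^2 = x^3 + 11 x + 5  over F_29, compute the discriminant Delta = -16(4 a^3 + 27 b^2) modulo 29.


4 a^3 + 27 b^2 = 4*11^3 + 27*5^2 = 5324 + 675 = 5999
Delta = -16 * (5999) = -95984
Delta mod 29 = 6

Delta = 6 (mod 29)


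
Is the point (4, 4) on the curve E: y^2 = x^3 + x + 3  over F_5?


Check whether y^2 = x^3 + 1 x + 3 (mod 5) for (x, y) = (4, 4).
LHS: y^2 = 4^2 mod 5 = 1
RHS: x^3 + 1 x + 3 = 4^3 + 1*4 + 3 mod 5 = 1
LHS = RHS

Yes, on the curve


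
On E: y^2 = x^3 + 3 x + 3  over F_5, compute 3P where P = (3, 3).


k = 3 = 11_2 (binary, LSB first: 11)
Double-and-add from P = (3, 3):
  bit 0 = 1: acc = O + (3, 3) = (3, 3)
  bit 1 = 1: acc = (3, 3) + (4, 2) = (4, 3)

3P = (4, 3)


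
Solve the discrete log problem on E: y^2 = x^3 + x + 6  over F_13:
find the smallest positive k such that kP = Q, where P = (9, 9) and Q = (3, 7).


Enumerate multiples of P until we hit Q = (3, 7):
  1P = (9, 9)
  2P = (12, 11)
  3P = (4, 3)
  4P = (3, 6)
  5P = (11, 3)
  6P = (2, 9)
  7P = (2, 4)
  8P = (11, 10)
  9P = (3, 7)
Match found at i = 9.

k = 9


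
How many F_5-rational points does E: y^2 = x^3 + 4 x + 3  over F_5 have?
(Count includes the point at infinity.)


For each x in F_5, count y with y^2 = x^3 + 4 x + 3 mod 5:
  x = 2: RHS = 4, y in [2, 3]  -> 2 point(s)
Affine points: 2. Add the point at infinity: total = 3.

#E(F_5) = 3


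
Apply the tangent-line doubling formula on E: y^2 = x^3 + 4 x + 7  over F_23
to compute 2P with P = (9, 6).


Doubling: s = (3 x1^2 + a) / (2 y1)
s = (3*9^2 + 4) / (2*6) mod 23 = 11
x3 = s^2 - 2 x1 mod 23 = 11^2 - 2*9 = 11
y3 = s (x1 - x3) - y1 mod 23 = 11 * (9 - 11) - 6 = 18

2P = (11, 18)


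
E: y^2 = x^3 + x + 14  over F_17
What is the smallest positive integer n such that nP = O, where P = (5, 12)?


Compute successive multiples of P until we hit O:
  1P = (5, 12)
  2P = (9, 15)
  3P = (11, 9)
  4P = (14, 1)
  5P = (6, 10)
  6P = (10, 15)
  7P = (1, 4)
  8P = (15, 2)
  ... (continuing to 17P)
  17P = O

ord(P) = 17


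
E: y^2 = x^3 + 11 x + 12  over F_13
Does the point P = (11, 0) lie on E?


Check whether y^2 = x^3 + 11 x + 12 (mod 13) for (x, y) = (11, 0).
LHS: y^2 = 0^2 mod 13 = 0
RHS: x^3 + 11 x + 12 = 11^3 + 11*11 + 12 mod 13 = 8
LHS != RHS

No, not on the curve


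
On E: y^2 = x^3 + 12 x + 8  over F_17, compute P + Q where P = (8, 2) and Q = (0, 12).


P != Q, so use the chord formula.
s = (y2 - y1) / (x2 - x1) = (10) / (9) mod 17 = 3
x3 = s^2 - x1 - x2 mod 17 = 3^2 - 8 - 0 = 1
y3 = s (x1 - x3) - y1 mod 17 = 3 * (8 - 1) - 2 = 2

P + Q = (1, 2)


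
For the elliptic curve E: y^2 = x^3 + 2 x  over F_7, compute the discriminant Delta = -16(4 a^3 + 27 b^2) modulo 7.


4 a^3 + 27 b^2 = 4*2^3 + 27*0^2 = 32 + 0 = 32
Delta = -16 * (32) = -512
Delta mod 7 = 6

Delta = 6 (mod 7)


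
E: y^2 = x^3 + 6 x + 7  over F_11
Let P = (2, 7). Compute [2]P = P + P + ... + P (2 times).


k = 2 = 10_2 (binary, LSB first: 01)
Double-and-add from P = (2, 7):
  bit 0 = 0: acc unchanged = O
  bit 1 = 1: acc = O + (10, 0) = (10, 0)

2P = (10, 0)


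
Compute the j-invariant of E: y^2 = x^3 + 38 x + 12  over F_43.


Delta = -16(4 a^3 + 27 b^2) mod 43 = 15
-1728 * (4 a)^3 = -1728 * (4*38)^3 mod 43 = 16
j = 16 * 15^(-1) mod 43 = 24

j = 24 (mod 43)


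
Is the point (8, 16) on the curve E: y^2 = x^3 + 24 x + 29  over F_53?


Check whether y^2 = x^3 + 24 x + 29 (mod 53) for (x, y) = (8, 16).
LHS: y^2 = 16^2 mod 53 = 44
RHS: x^3 + 24 x + 29 = 8^3 + 24*8 + 29 mod 53 = 44
LHS = RHS

Yes, on the curve


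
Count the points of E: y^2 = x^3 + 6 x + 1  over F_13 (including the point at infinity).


For each x in F_13, count y with y^2 = x^3 + 6 x + 1 mod 13:
  x = 0: RHS = 1, y in [1, 12]  -> 2 point(s)
  x = 5: RHS = 0, y in [0]  -> 1 point(s)
  x = 7: RHS = 9, y in [3, 10]  -> 2 point(s)
  x = 9: RHS = 4, y in [2, 11]  -> 2 point(s)
Affine points: 7. Add the point at infinity: total = 8.

#E(F_13) = 8


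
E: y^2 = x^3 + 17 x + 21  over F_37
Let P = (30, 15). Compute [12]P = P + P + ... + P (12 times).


k = 12 = 1100_2 (binary, LSB first: 0011)
Double-and-add from P = (30, 15):
  bit 0 = 0: acc unchanged = O
  bit 1 = 0: acc unchanged = O
  bit 2 = 1: acc = O + (32, 12) = (32, 12)
  bit 3 = 1: acc = (32, 12) + (36, 22) = (3, 5)

12P = (3, 5)


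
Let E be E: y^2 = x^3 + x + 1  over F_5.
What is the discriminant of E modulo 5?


4 a^3 + 27 b^2 = 4*1^3 + 27*1^2 = 4 + 27 = 31
Delta = -16 * (31) = -496
Delta mod 5 = 4

Delta = 4 (mod 5)


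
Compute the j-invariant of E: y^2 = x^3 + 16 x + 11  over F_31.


Delta = -16(4 a^3 + 27 b^2) mod 31 = 17
-1728 * (4 a)^3 = -1728 * (4*16)^3 mod 31 = 2
j = 2 * 17^(-1) mod 31 = 22

j = 22 (mod 31)


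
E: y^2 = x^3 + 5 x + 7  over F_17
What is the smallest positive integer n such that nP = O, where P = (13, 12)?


Compute successive multiples of P until we hit O:
  1P = (13, 12)
  2P = (6, 7)
  3P = (11, 4)
  4P = (9, 4)
  5P = (16, 16)
  6P = (3, 7)
  7P = (14, 13)
  8P = (8, 10)
  ... (continuing to 23P)
  23P = O

ord(P) = 23


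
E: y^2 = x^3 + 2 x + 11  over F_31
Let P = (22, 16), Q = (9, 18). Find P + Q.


P != Q, so use the chord formula.
s = (y2 - y1) / (x2 - x1) = (2) / (18) mod 31 = 7
x3 = s^2 - x1 - x2 mod 31 = 7^2 - 22 - 9 = 18
y3 = s (x1 - x3) - y1 mod 31 = 7 * (22 - 18) - 16 = 12

P + Q = (18, 12)


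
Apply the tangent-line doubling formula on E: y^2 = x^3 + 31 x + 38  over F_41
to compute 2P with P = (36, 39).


Doubling: s = (3 x1^2 + a) / (2 y1)
s = (3*36^2 + 31) / (2*39) mod 41 = 35
x3 = s^2 - 2 x1 mod 41 = 35^2 - 2*36 = 5
y3 = s (x1 - x3) - y1 mod 41 = 35 * (36 - 5) - 39 = 21

2P = (5, 21)


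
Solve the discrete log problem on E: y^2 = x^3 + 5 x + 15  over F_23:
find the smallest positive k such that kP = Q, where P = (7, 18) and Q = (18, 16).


Enumerate multiples of P until we hit Q = (18, 16):
  1P = (7, 18)
  2P = (22, 3)
  3P = (18, 16)
Match found at i = 3.

k = 3


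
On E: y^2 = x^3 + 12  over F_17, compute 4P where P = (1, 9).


k = 4 = 100_2 (binary, LSB first: 001)
Double-and-add from P = (1, 9):
  bit 0 = 0: acc unchanged = O
  bit 1 = 0: acc unchanged = O
  bit 2 = 1: acc = O + (7, 10) = (7, 10)

4P = (7, 10)


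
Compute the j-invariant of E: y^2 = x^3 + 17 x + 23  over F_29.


Delta = -16(4 a^3 + 27 b^2) mod 29 = 7
-1728 * (4 a)^3 = -1728 * (4*17)^3 mod 29 = 23
j = 23 * 7^(-1) mod 29 = 24

j = 24 (mod 29)


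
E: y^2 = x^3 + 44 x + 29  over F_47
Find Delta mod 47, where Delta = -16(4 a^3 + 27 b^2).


4 a^3 + 27 b^2 = 4*44^3 + 27*29^2 = 340736 + 22707 = 363443
Delta = -16 * (363443) = -5815088
Delta mod 47 = 34

Delta = 34 (mod 47)


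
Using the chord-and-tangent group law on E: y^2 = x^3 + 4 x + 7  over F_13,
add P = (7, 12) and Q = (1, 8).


P != Q, so use the chord formula.
s = (y2 - y1) / (x2 - x1) = (9) / (7) mod 13 = 5
x3 = s^2 - x1 - x2 mod 13 = 5^2 - 7 - 1 = 4
y3 = s (x1 - x3) - y1 mod 13 = 5 * (7 - 4) - 12 = 3

P + Q = (4, 3)


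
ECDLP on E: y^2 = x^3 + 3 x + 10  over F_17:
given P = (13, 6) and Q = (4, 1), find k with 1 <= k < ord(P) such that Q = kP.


Enumerate multiples of P until we hit Q = (4, 1):
  1P = (13, 6)
  2P = (8, 11)
  3P = (14, 12)
  4P = (9, 1)
  5P = (4, 1)
Match found at i = 5.

k = 5


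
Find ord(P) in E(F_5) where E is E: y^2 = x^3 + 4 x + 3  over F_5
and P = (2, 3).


Compute successive multiples of P until we hit O:
  1P = (2, 3)
  2P = (2, 2)
  3P = O

ord(P) = 3


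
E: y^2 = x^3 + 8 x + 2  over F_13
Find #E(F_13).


For each x in F_13, count y with y^2 = x^3 + 8 x + 2 mod 13:
  x = 2: RHS = 0, y in [0]  -> 1 point(s)
  x = 3: RHS = 1, y in [1, 12]  -> 2 point(s)
  x = 9: RHS = 10, y in [6, 7]  -> 2 point(s)
  x = 10: RHS = 3, y in [4, 9]  -> 2 point(s)
  x = 11: RHS = 4, y in [2, 11]  -> 2 point(s)
Affine points: 9. Add the point at infinity: total = 10.

#E(F_13) = 10


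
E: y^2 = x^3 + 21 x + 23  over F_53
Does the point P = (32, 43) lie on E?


Check whether y^2 = x^3 + 21 x + 23 (mod 53) for (x, y) = (32, 43).
LHS: y^2 = 43^2 mod 53 = 47
RHS: x^3 + 21 x + 23 = 32^3 + 21*32 + 23 mod 53 = 20
LHS != RHS

No, not on the curve


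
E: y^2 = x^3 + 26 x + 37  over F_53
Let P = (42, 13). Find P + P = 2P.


Doubling: s = (3 x1^2 + a) / (2 y1)
s = (3*42^2 + 26) / (2*13) mod 53 = 17
x3 = s^2 - 2 x1 mod 53 = 17^2 - 2*42 = 46
y3 = s (x1 - x3) - y1 mod 53 = 17 * (42 - 46) - 13 = 25

2P = (46, 25)


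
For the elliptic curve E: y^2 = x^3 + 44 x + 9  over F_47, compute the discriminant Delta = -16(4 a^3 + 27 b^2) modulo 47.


4 a^3 + 27 b^2 = 4*44^3 + 27*9^2 = 340736 + 2187 = 342923
Delta = -16 * (342923) = -5486768
Delta mod 47 = 12

Delta = 12 (mod 47)


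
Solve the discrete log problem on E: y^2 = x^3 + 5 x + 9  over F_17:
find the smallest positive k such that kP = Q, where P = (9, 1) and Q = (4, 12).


Enumerate multiples of P until we hit Q = (4, 12):
  1P = (9, 1)
  2P = (7, 9)
  3P = (0, 14)
  4P = (4, 5)
  5P = (6, 0)
  6P = (4, 12)
Match found at i = 6.

k = 6


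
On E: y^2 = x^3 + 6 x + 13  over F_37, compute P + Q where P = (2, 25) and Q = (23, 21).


P != Q, so use the chord formula.
s = (y2 - y1) / (x2 - x1) = (33) / (21) mod 37 = 28
x3 = s^2 - x1 - x2 mod 37 = 28^2 - 2 - 23 = 19
y3 = s (x1 - x3) - y1 mod 37 = 28 * (2 - 19) - 25 = 17

P + Q = (19, 17)


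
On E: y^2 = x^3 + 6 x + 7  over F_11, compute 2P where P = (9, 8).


Doubling: s = (3 x1^2 + a) / (2 y1)
s = (3*9^2 + 6) / (2*8) mod 11 = 8
x3 = s^2 - 2 x1 mod 11 = 8^2 - 2*9 = 2
y3 = s (x1 - x3) - y1 mod 11 = 8 * (9 - 2) - 8 = 4

2P = (2, 4)


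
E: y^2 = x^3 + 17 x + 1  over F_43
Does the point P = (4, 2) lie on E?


Check whether y^2 = x^3 + 17 x + 1 (mod 43) for (x, y) = (4, 2).
LHS: y^2 = 2^2 mod 43 = 4
RHS: x^3 + 17 x + 1 = 4^3 + 17*4 + 1 mod 43 = 4
LHS = RHS

Yes, on the curve


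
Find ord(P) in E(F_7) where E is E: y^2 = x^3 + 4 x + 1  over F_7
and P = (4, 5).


Compute successive multiples of P until we hit O:
  1P = (4, 5)
  2P = (0, 6)
  3P = (0, 1)
  4P = (4, 2)
  5P = O

ord(P) = 5


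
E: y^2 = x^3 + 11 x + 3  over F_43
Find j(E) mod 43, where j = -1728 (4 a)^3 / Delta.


Delta = -16(4 a^3 + 27 b^2) mod 43 = 24
-1728 * (4 a)^3 = -1728 * (4*11)^3 mod 43 = 35
j = 35 * 24^(-1) mod 43 = 14

j = 14 (mod 43)


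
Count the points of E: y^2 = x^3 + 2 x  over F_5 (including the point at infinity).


For each x in F_5, count y with y^2 = x^3 + 2 x + 0 mod 5:
  x = 0: RHS = 0, y in [0]  -> 1 point(s)
Affine points: 1. Add the point at infinity: total = 2.

#E(F_5) = 2


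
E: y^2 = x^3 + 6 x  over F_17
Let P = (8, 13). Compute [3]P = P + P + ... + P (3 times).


k = 3 = 11_2 (binary, LSB first: 11)
Double-and-add from P = (8, 13):
  bit 0 = 1: acc = O + (8, 13) = (8, 13)
  bit 1 = 1: acc = (8, 13) + (9, 16) = (9, 1)

3P = (9, 1)


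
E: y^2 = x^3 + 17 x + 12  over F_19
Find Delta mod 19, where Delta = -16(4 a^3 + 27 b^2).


4 a^3 + 27 b^2 = 4*17^3 + 27*12^2 = 19652 + 3888 = 23540
Delta = -16 * (23540) = -376640
Delta mod 19 = 16

Delta = 16 (mod 19)


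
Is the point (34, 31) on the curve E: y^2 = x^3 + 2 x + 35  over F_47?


Check whether y^2 = x^3 + 2 x + 35 (mod 47) for (x, y) = (34, 31).
LHS: y^2 = 31^2 mod 47 = 21
RHS: x^3 + 2 x + 35 = 34^3 + 2*34 + 35 mod 47 = 21
LHS = RHS

Yes, on the curve


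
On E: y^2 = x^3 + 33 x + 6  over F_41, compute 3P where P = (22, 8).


k = 3 = 11_2 (binary, LSB first: 11)
Double-and-add from P = (22, 8):
  bit 0 = 1: acc = O + (22, 8) = (22, 8)
  bit 1 = 1: acc = (22, 8) + (1, 32) = (26, 20)

3P = (26, 20)


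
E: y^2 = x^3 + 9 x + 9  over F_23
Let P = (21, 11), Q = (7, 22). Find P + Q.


P != Q, so use the chord formula.
s = (y2 - y1) / (x2 - x1) = (11) / (9) mod 23 = 14
x3 = s^2 - x1 - x2 mod 23 = 14^2 - 21 - 7 = 7
y3 = s (x1 - x3) - y1 mod 23 = 14 * (21 - 7) - 11 = 1

P + Q = (7, 1)


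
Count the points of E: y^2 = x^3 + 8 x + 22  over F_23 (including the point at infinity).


For each x in F_23, count y with y^2 = x^3 + 8 x + 22 mod 23:
  x = 1: RHS = 8, y in [10, 13]  -> 2 point(s)
  x = 2: RHS = 0, y in [0]  -> 1 point(s)
  x = 3: RHS = 4, y in [2, 21]  -> 2 point(s)
  x = 4: RHS = 3, y in [7, 16]  -> 2 point(s)
  x = 5: RHS = 3, y in [7, 16]  -> 2 point(s)
  x = 8: RHS = 0, y in [0]  -> 1 point(s)
  x = 9: RHS = 18, y in [8, 15]  -> 2 point(s)
  x = 12: RHS = 6, y in [11, 12]  -> 2 point(s)
  x = 13: RHS = 0, y in [0]  -> 1 point(s)
  x = 14: RHS = 3, y in [7, 16]  -> 2 point(s)
  x = 18: RHS = 18, y in [8, 15]  -> 2 point(s)
  x = 19: RHS = 18, y in [8, 15]  -> 2 point(s)
  x = 22: RHS = 13, y in [6, 17]  -> 2 point(s)
Affine points: 23. Add the point at infinity: total = 24.

#E(F_23) = 24


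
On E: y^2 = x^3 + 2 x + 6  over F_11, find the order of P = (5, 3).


Compute successive multiples of P until we hit O:
  1P = (5, 3)
  2P = (1, 8)
  3P = (10, 6)
  4P = (10, 5)
  5P = (1, 3)
  6P = (5, 8)
  7P = O

ord(P) = 7


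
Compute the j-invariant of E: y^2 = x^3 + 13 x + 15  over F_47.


Delta = -16(4 a^3 + 27 b^2) mod 47 = 12
-1728 * (4 a)^3 = -1728 * (4*13)^3 mod 47 = 12
j = 12 * 12^(-1) mod 47 = 1

j = 1 (mod 47)


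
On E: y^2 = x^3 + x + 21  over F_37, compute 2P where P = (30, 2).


Doubling: s = (3 x1^2 + a) / (2 y1)
s = (3*30^2 + 1) / (2*2) mod 37 = 0
x3 = s^2 - 2 x1 mod 37 = 0^2 - 2*30 = 14
y3 = s (x1 - x3) - y1 mod 37 = 0 * (30 - 14) - 2 = 35

2P = (14, 35)


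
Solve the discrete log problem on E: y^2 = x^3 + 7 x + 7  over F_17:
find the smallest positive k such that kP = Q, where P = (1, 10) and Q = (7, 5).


Enumerate multiples of P until we hit Q = (7, 5):
  1P = (1, 10)
  2P = (11, 2)
  3P = (7, 5)
Match found at i = 3.

k = 3


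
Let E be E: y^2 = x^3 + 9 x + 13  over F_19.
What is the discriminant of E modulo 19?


4 a^3 + 27 b^2 = 4*9^3 + 27*13^2 = 2916 + 4563 = 7479
Delta = -16 * (7479) = -119664
Delta mod 19 = 17

Delta = 17 (mod 19)


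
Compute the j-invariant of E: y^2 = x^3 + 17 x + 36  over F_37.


Delta = -16(4 a^3 + 27 b^2) mod 37 = 6
-1728 * (4 a)^3 = -1728 * (4*17)^3 mod 37 = 29
j = 29 * 6^(-1) mod 37 = 11

j = 11 (mod 37)


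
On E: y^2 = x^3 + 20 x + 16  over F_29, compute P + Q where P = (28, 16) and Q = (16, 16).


P != Q, so use the chord formula.
s = (y2 - y1) / (x2 - x1) = (0) / (17) mod 29 = 0
x3 = s^2 - x1 - x2 mod 29 = 0^2 - 28 - 16 = 14
y3 = s (x1 - x3) - y1 mod 29 = 0 * (28 - 14) - 16 = 13

P + Q = (14, 13)


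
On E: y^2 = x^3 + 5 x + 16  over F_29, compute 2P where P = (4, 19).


Doubling: s = (3 x1^2 + a) / (2 y1)
s = (3*4^2 + 5) / (2*19) mod 29 = 22
x3 = s^2 - 2 x1 mod 29 = 22^2 - 2*4 = 12
y3 = s (x1 - x3) - y1 mod 29 = 22 * (4 - 12) - 19 = 8

2P = (12, 8)


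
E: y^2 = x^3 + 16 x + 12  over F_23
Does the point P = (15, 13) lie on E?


Check whether y^2 = x^3 + 16 x + 12 (mod 23) for (x, y) = (15, 13).
LHS: y^2 = 13^2 mod 23 = 8
RHS: x^3 + 16 x + 12 = 15^3 + 16*15 + 12 mod 23 = 16
LHS != RHS

No, not on the curve


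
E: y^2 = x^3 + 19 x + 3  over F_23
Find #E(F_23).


For each x in F_23, count y with y^2 = x^3 + 19 x + 3 mod 23:
  x = 0: RHS = 3, y in [7, 16]  -> 2 point(s)
  x = 1: RHS = 0, y in [0]  -> 1 point(s)
  x = 2: RHS = 3, y in [7, 16]  -> 2 point(s)
  x = 3: RHS = 18, y in [8, 15]  -> 2 point(s)
  x = 5: RHS = 16, y in [4, 19]  -> 2 point(s)
  x = 8: RHS = 0, y in [0]  -> 1 point(s)
  x = 9: RHS = 6, y in [11, 12]  -> 2 point(s)
  x = 11: RHS = 2, y in [5, 18]  -> 2 point(s)
  x = 12: RHS = 4, y in [2, 21]  -> 2 point(s)
  x = 13: RHS = 9, y in [3, 20]  -> 2 point(s)
  x = 14: RHS = 0, y in [0]  -> 1 point(s)
  x = 15: RHS = 6, y in [11, 12]  -> 2 point(s)
  x = 17: RHS = 18, y in [8, 15]  -> 2 point(s)
  x = 18: RHS = 13, y in [6, 17]  -> 2 point(s)
  x = 19: RHS = 1, y in [1, 22]  -> 2 point(s)
  x = 21: RHS = 3, y in [7, 16]  -> 2 point(s)
  x = 22: RHS = 6, y in [11, 12]  -> 2 point(s)
Affine points: 31. Add the point at infinity: total = 32.

#E(F_23) = 32


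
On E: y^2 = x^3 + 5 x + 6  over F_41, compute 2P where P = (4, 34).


k = 2 = 10_2 (binary, LSB first: 01)
Double-and-add from P = (4, 34):
  bit 0 = 0: acc unchanged = O
  bit 1 = 1: acc = O + (17, 24) = (17, 24)

2P = (17, 24)


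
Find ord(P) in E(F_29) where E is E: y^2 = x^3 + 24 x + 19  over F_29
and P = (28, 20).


Compute successive multiples of P until we hit O:
  1P = (28, 20)
  2P = (26, 6)
  3P = (24, 8)
  4P = (15, 19)
  5P = (9, 6)
  6P = (16, 27)
  7P = (23, 23)
  8P = (12, 11)
  ... (continuing to 29P)
  29P = O

ord(P) = 29


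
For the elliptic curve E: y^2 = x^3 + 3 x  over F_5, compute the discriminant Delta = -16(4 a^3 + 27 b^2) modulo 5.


4 a^3 + 27 b^2 = 4*3^3 + 27*0^2 = 108 + 0 = 108
Delta = -16 * (108) = -1728
Delta mod 5 = 2

Delta = 2 (mod 5)


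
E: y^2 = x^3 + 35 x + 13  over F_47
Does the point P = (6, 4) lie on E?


Check whether y^2 = x^3 + 35 x + 13 (mod 47) for (x, y) = (6, 4).
LHS: y^2 = 4^2 mod 47 = 16
RHS: x^3 + 35 x + 13 = 6^3 + 35*6 + 13 mod 47 = 16
LHS = RHS

Yes, on the curve


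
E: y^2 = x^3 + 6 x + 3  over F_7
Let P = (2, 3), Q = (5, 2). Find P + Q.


P != Q, so use the chord formula.
s = (y2 - y1) / (x2 - x1) = (6) / (3) mod 7 = 2
x3 = s^2 - x1 - x2 mod 7 = 2^2 - 2 - 5 = 4
y3 = s (x1 - x3) - y1 mod 7 = 2 * (2 - 4) - 3 = 0

P + Q = (4, 0)


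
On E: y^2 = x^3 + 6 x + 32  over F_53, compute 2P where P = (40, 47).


Doubling: s = (3 x1^2 + a) / (2 y1)
s = (3*40^2 + 6) / (2*47) mod 53 = 50
x3 = s^2 - 2 x1 mod 53 = 50^2 - 2*40 = 35
y3 = s (x1 - x3) - y1 mod 53 = 50 * (40 - 35) - 47 = 44

2P = (35, 44)


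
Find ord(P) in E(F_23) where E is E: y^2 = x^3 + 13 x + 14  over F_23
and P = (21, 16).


Compute successive multiples of P until we hit O:
  1P = (21, 16)
  2P = (12, 9)
  3P = (19, 6)
  4P = (8, 3)
  5P = (18, 10)
  6P = (11, 4)
  7P = (9, 3)
  8P = (2, 18)
  ... (continuing to 20P)
  20P = O

ord(P) = 20


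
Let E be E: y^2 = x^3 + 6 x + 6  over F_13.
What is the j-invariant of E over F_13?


Delta = -16(4 a^3 + 27 b^2) mod 13 = 4
-1728 * (4 a)^3 = -1728 * (4*6)^3 mod 13 = 5
j = 5 * 4^(-1) mod 13 = 11

j = 11 (mod 13)


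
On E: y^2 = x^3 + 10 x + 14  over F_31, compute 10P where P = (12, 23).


k = 10 = 1010_2 (binary, LSB first: 0101)
Double-and-add from P = (12, 23):
  bit 0 = 0: acc unchanged = O
  bit 1 = 1: acc = O + (15, 25) = (15, 25)
  bit 2 = 0: acc unchanged = (15, 25)
  bit 3 = 1: acc = (15, 25) + (26, 5) = (22, 30)

10P = (22, 30)


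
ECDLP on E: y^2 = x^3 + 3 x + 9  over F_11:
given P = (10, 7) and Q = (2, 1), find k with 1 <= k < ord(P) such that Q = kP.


Enumerate multiples of P until we hit Q = (2, 1):
  1P = (10, 7)
  2P = (6, 1)
  3P = (0, 8)
  4P = (2, 1)
Match found at i = 4.

k = 4


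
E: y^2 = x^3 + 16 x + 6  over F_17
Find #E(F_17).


For each x in F_17, count y with y^2 = x^3 + 16 x + 6 mod 17:
  x = 3: RHS = 13, y in [8, 9]  -> 2 point(s)
  x = 4: RHS = 15, y in [7, 10]  -> 2 point(s)
  x = 7: RHS = 2, y in [6, 11]  -> 2 point(s)
  x = 8: RHS = 0, y in [0]  -> 1 point(s)
  x = 11: RHS = 0, y in [0]  -> 1 point(s)
  x = 14: RHS = 16, y in [4, 13]  -> 2 point(s)
  x = 15: RHS = 0, y in [0]  -> 1 point(s)
Affine points: 11. Add the point at infinity: total = 12.

#E(F_17) = 12


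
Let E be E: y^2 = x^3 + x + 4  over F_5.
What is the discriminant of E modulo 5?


4 a^3 + 27 b^2 = 4*1^3 + 27*4^2 = 4 + 432 = 436
Delta = -16 * (436) = -6976
Delta mod 5 = 4

Delta = 4 (mod 5)


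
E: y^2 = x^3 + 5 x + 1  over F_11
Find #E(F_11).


For each x in F_11, count y with y^2 = x^3 + 5 x + 1 mod 11:
  x = 0: RHS = 1, y in [1, 10]  -> 2 point(s)
  x = 6: RHS = 5, y in [4, 7]  -> 2 point(s)
  x = 7: RHS = 5, y in [4, 7]  -> 2 point(s)
  x = 8: RHS = 3, y in [5, 6]  -> 2 point(s)
  x = 9: RHS = 5, y in [4, 7]  -> 2 point(s)
Affine points: 10. Add the point at infinity: total = 11.

#E(F_11) = 11


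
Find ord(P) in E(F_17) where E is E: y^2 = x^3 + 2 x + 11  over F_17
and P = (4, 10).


Compute successive multiples of P until we hit O:
  1P = (4, 10)
  2P = (11, 15)
  3P = (15, 4)
  4P = (16, 12)
  5P = (6, 1)
  6P = (6, 16)
  7P = (16, 5)
  8P = (15, 13)
  ... (continuing to 11P)
  11P = O

ord(P) = 11


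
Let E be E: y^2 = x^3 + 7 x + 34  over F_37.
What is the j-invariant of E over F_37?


Delta = -16(4 a^3 + 27 b^2) mod 37 = 23
-1728 * (4 a)^3 = -1728 * (4*7)^3 mod 37 = 10
j = 10 * 23^(-1) mod 37 = 31

j = 31 (mod 37)


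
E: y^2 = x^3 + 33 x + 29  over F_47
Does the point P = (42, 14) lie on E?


Check whether y^2 = x^3 + 33 x + 29 (mod 47) for (x, y) = (42, 14).
LHS: y^2 = 14^2 mod 47 = 8
RHS: x^3 + 33 x + 29 = 42^3 + 33*42 + 29 mod 47 = 21
LHS != RHS

No, not on the curve


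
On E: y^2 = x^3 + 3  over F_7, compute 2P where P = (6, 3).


Doubling: s = (3 x1^2 + a) / (2 y1)
s = (3*6^2 + 0) / (2*3) mod 7 = 4
x3 = s^2 - 2 x1 mod 7 = 4^2 - 2*6 = 4
y3 = s (x1 - x3) - y1 mod 7 = 4 * (6 - 4) - 3 = 5

2P = (4, 5)


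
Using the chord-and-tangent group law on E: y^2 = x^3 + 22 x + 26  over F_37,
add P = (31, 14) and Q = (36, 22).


P != Q, so use the chord formula.
s = (y2 - y1) / (x2 - x1) = (8) / (5) mod 37 = 9
x3 = s^2 - x1 - x2 mod 37 = 9^2 - 31 - 36 = 14
y3 = s (x1 - x3) - y1 mod 37 = 9 * (31 - 14) - 14 = 28

P + Q = (14, 28)


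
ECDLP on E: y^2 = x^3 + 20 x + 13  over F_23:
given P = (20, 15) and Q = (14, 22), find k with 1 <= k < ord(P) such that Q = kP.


Enumerate multiples of P until we hit Q = (14, 22):
  1P = (20, 15)
  2P = (14, 22)
Match found at i = 2.

k = 2


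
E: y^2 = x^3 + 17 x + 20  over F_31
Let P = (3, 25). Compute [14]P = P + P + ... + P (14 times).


k = 14 = 1110_2 (binary, LSB first: 0111)
Double-and-add from P = (3, 25):
  bit 0 = 0: acc unchanged = O
  bit 1 = 1: acc = O + (4, 20) = (4, 20)
  bit 2 = 1: acc = (4, 20) + (30, 23) = (11, 9)
  bit 3 = 1: acc = (11, 9) + (21, 20) = (3, 6)

14P = (3, 6)


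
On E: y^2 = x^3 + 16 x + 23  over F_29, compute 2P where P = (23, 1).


Doubling: s = (3 x1^2 + a) / (2 y1)
s = (3*23^2 + 16) / (2*1) mod 29 = 4
x3 = s^2 - 2 x1 mod 29 = 4^2 - 2*23 = 28
y3 = s (x1 - x3) - y1 mod 29 = 4 * (23 - 28) - 1 = 8

2P = (28, 8)


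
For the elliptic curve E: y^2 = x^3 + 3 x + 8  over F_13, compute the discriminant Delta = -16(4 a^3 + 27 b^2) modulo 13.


4 a^3 + 27 b^2 = 4*3^3 + 27*8^2 = 108 + 1728 = 1836
Delta = -16 * (1836) = -29376
Delta mod 13 = 4

Delta = 4 (mod 13)


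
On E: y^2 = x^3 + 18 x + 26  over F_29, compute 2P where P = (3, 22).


k = 2 = 10_2 (binary, LSB first: 01)
Double-and-add from P = (3, 22):
  bit 0 = 0: acc unchanged = O
  bit 1 = 1: acc = O + (3, 7) = (3, 7)

2P = (3, 7)


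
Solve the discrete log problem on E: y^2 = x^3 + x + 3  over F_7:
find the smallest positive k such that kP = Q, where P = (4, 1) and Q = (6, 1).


Enumerate multiples of P until we hit Q = (6, 1):
  1P = (4, 1)
  2P = (6, 6)
  3P = (5, 0)
  4P = (6, 1)
Match found at i = 4.

k = 4


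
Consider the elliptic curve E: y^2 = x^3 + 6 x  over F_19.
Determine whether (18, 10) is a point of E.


Check whether y^2 = x^3 + 6 x + 0 (mod 19) for (x, y) = (18, 10).
LHS: y^2 = 10^2 mod 19 = 5
RHS: x^3 + 6 x + 0 = 18^3 + 6*18 + 0 mod 19 = 12
LHS != RHS

No, not on the curve


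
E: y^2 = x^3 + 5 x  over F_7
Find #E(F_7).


For each x in F_7, count y with y^2 = x^3 + 5 x + 0 mod 7:
  x = 0: RHS = 0, y in [0]  -> 1 point(s)
  x = 2: RHS = 4, y in [2, 5]  -> 2 point(s)
  x = 3: RHS = 0, y in [0]  -> 1 point(s)
  x = 4: RHS = 0, y in [0]  -> 1 point(s)
  x = 6: RHS = 1, y in [1, 6]  -> 2 point(s)
Affine points: 7. Add the point at infinity: total = 8.

#E(F_7) = 8


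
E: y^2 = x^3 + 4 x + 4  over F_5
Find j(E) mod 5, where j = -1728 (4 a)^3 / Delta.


Delta = -16(4 a^3 + 27 b^2) mod 5 = 2
-1728 * (4 a)^3 = -1728 * (4*4)^3 mod 5 = 2
j = 2 * 2^(-1) mod 5 = 1

j = 1 (mod 5)


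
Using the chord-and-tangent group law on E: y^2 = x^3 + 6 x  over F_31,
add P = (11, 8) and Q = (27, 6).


P != Q, so use the chord formula.
s = (y2 - y1) / (x2 - x1) = (29) / (16) mod 31 = 27
x3 = s^2 - x1 - x2 mod 31 = 27^2 - 11 - 27 = 9
y3 = s (x1 - x3) - y1 mod 31 = 27 * (11 - 9) - 8 = 15

P + Q = (9, 15)


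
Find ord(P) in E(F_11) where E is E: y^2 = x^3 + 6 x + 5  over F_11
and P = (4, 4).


Compute successive multiples of P until we hit O:
  1P = (4, 4)
  2P = (8, 2)
  3P = (2, 6)
  4P = (6, 9)
  5P = (10, 3)
  6P = (1, 1)
  7P = (7, 4)
  8P = (0, 7)
  ... (continuing to 17P)
  17P = O

ord(P) = 17


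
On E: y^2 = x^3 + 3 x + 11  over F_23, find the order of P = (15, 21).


Compute successive multiples of P until we hit O:
  1P = (15, 21)
  2P = (2, 18)
  3P = (10, 12)
  4P = (4, 8)
  5P = (13, 19)
  6P = (19, 21)
  7P = (12, 2)
  8P = (8, 8)
  ... (continuing to 27P)
  27P = O

ord(P) = 27


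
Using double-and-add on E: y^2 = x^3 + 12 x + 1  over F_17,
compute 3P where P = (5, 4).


k = 3 = 11_2 (binary, LSB first: 11)
Double-and-add from P = (5, 4):
  bit 0 = 1: acc = O + (5, 4) = (5, 4)
  bit 1 = 1: acc = (5, 4) + (6, 0) = (5, 13)

3P = (5, 13)


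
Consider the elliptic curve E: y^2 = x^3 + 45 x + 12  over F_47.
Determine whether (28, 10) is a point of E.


Check whether y^2 = x^3 + 45 x + 12 (mod 47) for (x, y) = (28, 10).
LHS: y^2 = 10^2 mod 47 = 6
RHS: x^3 + 45 x + 12 = 28^3 + 45*28 + 12 mod 47 = 6
LHS = RHS

Yes, on the curve


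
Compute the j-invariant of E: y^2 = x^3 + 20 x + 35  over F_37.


Delta = -16(4 a^3 + 27 b^2) mod 37 = 17
-1728 * (4 a)^3 = -1728 * (4*20)^3 mod 37 = 8
j = 8 * 17^(-1) mod 37 = 7

j = 7 (mod 37)


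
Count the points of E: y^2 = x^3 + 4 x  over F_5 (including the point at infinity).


For each x in F_5, count y with y^2 = x^3 + 4 x + 0 mod 5:
  x = 0: RHS = 0, y in [0]  -> 1 point(s)
  x = 1: RHS = 0, y in [0]  -> 1 point(s)
  x = 2: RHS = 1, y in [1, 4]  -> 2 point(s)
  x = 3: RHS = 4, y in [2, 3]  -> 2 point(s)
  x = 4: RHS = 0, y in [0]  -> 1 point(s)
Affine points: 7. Add the point at infinity: total = 8.

#E(F_5) = 8


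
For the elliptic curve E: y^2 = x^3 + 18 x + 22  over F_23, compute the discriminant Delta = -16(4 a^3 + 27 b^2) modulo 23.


4 a^3 + 27 b^2 = 4*18^3 + 27*22^2 = 23328 + 13068 = 36396
Delta = -16 * (36396) = -582336
Delta mod 23 = 1

Delta = 1 (mod 23)


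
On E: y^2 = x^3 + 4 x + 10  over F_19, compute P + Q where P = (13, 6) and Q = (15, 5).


P != Q, so use the chord formula.
s = (y2 - y1) / (x2 - x1) = (18) / (2) mod 19 = 9
x3 = s^2 - x1 - x2 mod 19 = 9^2 - 13 - 15 = 15
y3 = s (x1 - x3) - y1 mod 19 = 9 * (13 - 15) - 6 = 14

P + Q = (15, 14)
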